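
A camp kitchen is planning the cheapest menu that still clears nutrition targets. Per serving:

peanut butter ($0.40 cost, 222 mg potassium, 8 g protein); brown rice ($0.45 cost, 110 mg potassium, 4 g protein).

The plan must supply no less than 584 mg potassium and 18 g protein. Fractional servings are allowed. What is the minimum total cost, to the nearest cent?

$1.05

Two binding constraints pin down two serving amounts, so the optimal mix uses at most two foods. The candidates are each food alone (scaled to the tighter of potassium/protein) and each pair with both constraints tight.
peanut butter only: max(584/222, 18/8) = 2.631 servings → $1.05.
brown rice only: max(584/110, 18/4) = 5.309 servings → $2.39.
peanut butter + brown rice: the both-tight solution has a negative serving — not a feasible corner.
Cheapest feasible corner: $1.05.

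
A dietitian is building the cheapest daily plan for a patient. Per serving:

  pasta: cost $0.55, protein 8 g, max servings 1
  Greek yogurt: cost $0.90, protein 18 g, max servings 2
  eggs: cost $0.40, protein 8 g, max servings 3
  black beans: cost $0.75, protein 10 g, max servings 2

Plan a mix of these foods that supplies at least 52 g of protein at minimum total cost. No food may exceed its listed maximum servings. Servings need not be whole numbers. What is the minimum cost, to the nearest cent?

Cost per g of protein: Greek yogurt $0.0500, eggs $0.0500, pasta $0.0688, black beans $0.0750.
Take 2 servings of Greek yogurt: +36.0 g protein for $1.80 (total $1.80, still need 16.0 g).
Take 2 servings of eggs: +16.0 g protein for $0.80 (total $2.60, still need 0.0 g).
Greedy by cheapest-per-g is optimal for a single linear constraint, so the minimum cost is $2.60.

$2.60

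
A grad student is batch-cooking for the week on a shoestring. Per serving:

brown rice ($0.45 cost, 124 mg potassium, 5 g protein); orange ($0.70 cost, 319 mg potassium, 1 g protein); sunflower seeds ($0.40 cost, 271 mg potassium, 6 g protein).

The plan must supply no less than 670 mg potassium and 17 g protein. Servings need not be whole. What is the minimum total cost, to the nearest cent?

$1.13

At the optimum either one food covers both requirements or two foods hit both targets exactly; no other combination can be cheaper.
brown rice only: max(670/124, 17/5) = 5.403 servings → $2.43.
orange only: max(670/319, 17/1) = 17 servings → $11.90.
sunflower seeds only: max(670/271, 17/6) = 2.833 servings → $1.13.
brown rice + orange with both tight: 3.231 servings and 0.8443 servings → $2.05.
brown rice + sunflower seeds with both tight: 0.9607 servings and 2.033 servings → $1.25.
orange + sunflower seeds: the both-tight solution has a negative serving — not a feasible corner.
Cheapest feasible corner: $1.13.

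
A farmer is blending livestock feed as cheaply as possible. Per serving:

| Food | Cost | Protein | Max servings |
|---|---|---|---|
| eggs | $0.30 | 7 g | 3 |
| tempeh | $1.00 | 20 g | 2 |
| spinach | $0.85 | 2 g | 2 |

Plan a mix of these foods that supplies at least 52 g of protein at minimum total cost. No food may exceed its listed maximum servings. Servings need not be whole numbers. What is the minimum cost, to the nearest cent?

Cost per g of protein: eggs $0.0429, tempeh $0.0500, spinach $0.4250.
Take 3 servings of eggs: +21.0 g protein for $0.90 (total $0.90, still need 31.0 g).
Take 1.55 servings of tempeh: +31.0 g protein for $1.55 (total $2.45, still need 0.0 g).
Filling from the cheapest source first is optimal under one linear minimum: $2.45.

$2.45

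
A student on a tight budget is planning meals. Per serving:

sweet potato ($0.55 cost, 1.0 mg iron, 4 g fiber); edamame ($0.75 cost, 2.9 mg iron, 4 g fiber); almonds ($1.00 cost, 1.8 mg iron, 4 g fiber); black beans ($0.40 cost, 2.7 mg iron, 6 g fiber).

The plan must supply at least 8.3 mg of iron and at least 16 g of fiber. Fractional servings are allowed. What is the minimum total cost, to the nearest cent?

$1.23

Two binding constraints pin down two serving amounts, so the optimal mix uses at most two foods. The candidates are each food alone (scaled to the tighter of iron/fiber) and each pair with both constraints tight.
sweet potato only: max(8.3/1.0, 16/4) = 8.3 servings → $4.57.
edamame only: max(8.3/2.9, 16/4) = 4 servings → $3.00.
almonds only: max(8.3/1.8, 16/4) = 4.611 servings → $4.61.
black beans only: max(8.3/2.7, 16/6) = 3.074 servings → $1.23.
sweet potato + edamame with both tight: 1.737 servings and 2.263 servings → $2.65.
sweet potato + almonds with both targets exact would need a negative amount; discard.
sweet potato + black beans: intersection lies outside the first quadrant.
edamame + almonds with both tight: 1 serving and 3 servings → $3.75.
edamame + black beans with both tight: 1 serving and 2 servings → $1.55.
almonds + black beans (both tight): parallel constraints — no distinct corner.
So the least-cost plan costs $1.23.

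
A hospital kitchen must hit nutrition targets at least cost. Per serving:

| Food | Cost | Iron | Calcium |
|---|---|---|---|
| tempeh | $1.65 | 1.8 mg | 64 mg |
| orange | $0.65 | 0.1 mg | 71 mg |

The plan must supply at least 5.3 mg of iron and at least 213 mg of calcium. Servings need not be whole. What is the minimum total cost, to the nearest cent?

$5.06

For a min-cost LP with two ≥-constraints, a basic feasible solution has at most two positive variables.
tempeh only: max(5.3/1.8, 213/64) = 3.328 servings → $5.49.
orange only: max(5.3/0.1, 213/71) = 53 servings → $34.45.
tempeh + orange with both tight: 2.924 servings and 0.3641 servings → $5.06.
The minimum over all feasible corners is $5.06.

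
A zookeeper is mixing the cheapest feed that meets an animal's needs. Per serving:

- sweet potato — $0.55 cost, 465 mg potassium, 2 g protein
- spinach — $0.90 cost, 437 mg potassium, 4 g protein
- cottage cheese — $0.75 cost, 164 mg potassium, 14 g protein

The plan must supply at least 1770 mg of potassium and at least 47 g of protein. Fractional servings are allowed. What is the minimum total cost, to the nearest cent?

$3.74

sweet potato only: max(1770/465, 47/2) = 23.5 servings → $12.93.
spinach only: max(1770/437, 47/4) = 11.75 servings → $10.57.
cottage cheese only: max(1770/164, 47/14) = 10.79 servings → $8.09.
sweet potato + spinach with both targets exact would need a negative amount; discard.
sweet potato + cottage cheese with both tight: 2.762 servings and 2.963 servings → $3.74.
spinach + cottage cheese with both tight: 3.126 servings and 2.464 servings → $4.66.
So the least-cost plan costs $3.74.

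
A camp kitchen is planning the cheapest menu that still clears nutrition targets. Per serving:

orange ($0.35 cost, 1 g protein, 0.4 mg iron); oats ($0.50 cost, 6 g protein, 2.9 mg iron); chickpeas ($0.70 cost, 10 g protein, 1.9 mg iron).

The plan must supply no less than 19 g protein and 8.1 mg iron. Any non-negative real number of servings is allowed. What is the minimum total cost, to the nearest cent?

This is a tiny linear program; its minimum lies at a vertex of the feasible set. List the vertices and price them.
orange only: max(19/1, 8.1/0.4) = 20.25 servings → $7.09.
oats only: max(19/6, 8.1/2.9) = 3.167 servings → $1.58.
chickpeas only: max(19/10, 8.1/1.9) = 4.263 servings → $2.98.
orange + oats with both tight: 13 servings and 1 serving → $5.05.
orange + chickpeas: intersection lies outside the first quadrant.
oats + chickpeas with both tight: 2.551 servings and 0.3693 servings → $1.53.
The minimum over all feasible corners is $1.53.

$1.53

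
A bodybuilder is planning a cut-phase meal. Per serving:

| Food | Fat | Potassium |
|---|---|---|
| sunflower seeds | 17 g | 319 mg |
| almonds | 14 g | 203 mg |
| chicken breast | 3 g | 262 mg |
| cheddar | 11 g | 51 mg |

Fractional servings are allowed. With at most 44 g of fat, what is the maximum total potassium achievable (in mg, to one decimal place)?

3842.7 mg

Potassium per g fat: chicken breast 87.33, sunflower seeds 18.76, almonds 14.5, cheddar 4.636.
With no serving limits, spend the whole fat allowance on chicken breast: 44 g / 3 g × 262 mg = 3842.7 mg.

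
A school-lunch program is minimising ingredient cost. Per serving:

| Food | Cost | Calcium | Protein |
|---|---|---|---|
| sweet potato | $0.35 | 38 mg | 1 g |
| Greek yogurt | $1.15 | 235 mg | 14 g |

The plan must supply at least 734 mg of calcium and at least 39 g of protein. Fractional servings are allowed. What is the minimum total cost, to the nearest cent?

At the optimum either one food covers both requirements or two foods hit both targets exactly; no other combination can be cheaper.
sweet potato only: max(734/38, 39/1) = 39 servings → $13.65.
Greek yogurt only: max(734/235, 39/14) = 3.123 servings → $3.59.
sweet potato + Greek yogurt with both tight: 3.741 servings and 2.519 servings → $4.21.
The minimum over all feasible corners is $3.59.

$3.59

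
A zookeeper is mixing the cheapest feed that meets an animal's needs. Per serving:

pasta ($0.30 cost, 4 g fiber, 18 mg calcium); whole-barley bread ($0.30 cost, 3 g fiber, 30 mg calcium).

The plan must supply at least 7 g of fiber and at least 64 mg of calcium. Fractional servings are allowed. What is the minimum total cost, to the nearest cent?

$0.67

A basic optimal solution has at most two foods positive. Try each food alone and each pair with both targets met exactly.
pasta only: max(7/4, 64/18) = 3.556 servings → $1.07.
whole-barley bread only: max(7/3, 64/30) = 2.333 servings → $0.70.
pasta + whole-barley bread with both tight: 0.2727 servings and 1.97 servings → $0.67.
Cheapest feasible corner: $0.67.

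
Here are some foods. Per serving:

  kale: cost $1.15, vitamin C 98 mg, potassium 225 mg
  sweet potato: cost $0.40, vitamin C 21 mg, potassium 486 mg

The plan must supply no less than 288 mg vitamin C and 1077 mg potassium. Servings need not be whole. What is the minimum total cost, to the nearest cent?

$3.53

The cheapest plan sits at a corner of the feasible region — with two constraints it uses at most two foods.
kale only: max(288/98, 1077/225) = 4.787 servings → $5.50.
sweet potato only: max(288/21, 1077/486) = 13.71 servings → $5.49.
kale + sweet potato with both tight: 2.735 servings and 0.9497 servings → $3.53.
So the least-cost plan costs $3.53.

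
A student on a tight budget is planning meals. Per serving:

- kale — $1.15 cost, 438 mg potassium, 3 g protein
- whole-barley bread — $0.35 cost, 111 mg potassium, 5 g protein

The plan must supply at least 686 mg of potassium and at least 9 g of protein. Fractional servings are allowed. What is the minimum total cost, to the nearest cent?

The cheapest plan sits at a corner of the feasible region — with two constraints it uses at most two foods.
kale only: max(686/438, 9/3) = 3 servings → $3.45.
whole-barley bread only: max(686/111, 9/5) = 6.18 servings → $2.16.
kale + whole-barley bread with both tight: 1.309 servings and 1.015 servings → $1.86.
Cheapest feasible corner: $1.86.

$1.86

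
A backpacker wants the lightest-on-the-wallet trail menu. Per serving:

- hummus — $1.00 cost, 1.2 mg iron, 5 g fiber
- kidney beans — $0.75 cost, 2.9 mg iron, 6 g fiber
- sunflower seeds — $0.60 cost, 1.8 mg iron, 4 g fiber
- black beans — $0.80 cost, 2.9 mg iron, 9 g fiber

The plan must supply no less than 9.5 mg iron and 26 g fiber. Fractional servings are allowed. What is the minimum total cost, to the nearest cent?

$2.56

hummus only: max(9.5/1.2, 26/5) = 7.917 servings → $7.92.
kidney beans only: max(9.5/2.9, 26/6) = 4.333 servings → $3.25.
sunflower seeds only: max(9.5/1.8, 26/4) = 6.5 servings → $3.90.
black beans only: max(9.5/2.9, 26/9) = 3.276 servings → $2.62.
hummus + kidney beans with both tight: 2.521 servings and 2.233 servings → $4.20.
hummus + sunflower seeds with both tight: 2.095 servings and 3.881 servings → $4.42.
hummus + black beans: the both-tight solution has a negative serving — not a feasible corner.
kidney beans + sunflower seeds: the both-tight solution has a negative serving — not a feasible corner.
kidney beans + black beans with both tight: 1.161 servings and 2.115 servings → $2.56.
sunflower seeds + black beans with both tight: 2.196 servings and 1.913 servings → $2.85.
The minimum over all feasible corners is $2.56.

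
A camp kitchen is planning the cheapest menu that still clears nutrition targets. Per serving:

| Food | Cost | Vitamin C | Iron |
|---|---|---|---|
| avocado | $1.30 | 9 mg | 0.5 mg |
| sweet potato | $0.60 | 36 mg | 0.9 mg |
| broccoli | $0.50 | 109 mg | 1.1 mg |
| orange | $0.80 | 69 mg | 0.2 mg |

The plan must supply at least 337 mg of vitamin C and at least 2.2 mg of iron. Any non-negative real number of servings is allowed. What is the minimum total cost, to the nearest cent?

The cheapest plan sits at a corner of the feasible region — with two constraints it uses at most two foods.
avocado only: max(337/9, 2.2/0.5) = 37.44 servings → $48.68.
sweet potato only: max(337/36, 2.2/0.9) = 9.361 servings → $5.62.
broccoli only: max(337/109, 2.2/1.1) = 3.092 servings → $1.55.
orange only: max(337/69, 2.2/0.2) = 11 servings → $8.80.
avocado + sweet potato: the both-tight solution has a negative serving — not a feasible corner.
avocado + broccoli with both targets exact would need a negative amount; discard.
avocado + orange with both tight: 2.581 servings and 4.547 servings → $6.99.
sweet potato + broccoli with both targets exact would need a negative amount; discard.
sweet potato + orange with both tight: 1.537 servings and 4.082 servings → $4.19.
broccoli + orange with both tight: 1.56 servings and 2.42 servings → $2.72.
So the least-cost plan costs $1.55.

$1.55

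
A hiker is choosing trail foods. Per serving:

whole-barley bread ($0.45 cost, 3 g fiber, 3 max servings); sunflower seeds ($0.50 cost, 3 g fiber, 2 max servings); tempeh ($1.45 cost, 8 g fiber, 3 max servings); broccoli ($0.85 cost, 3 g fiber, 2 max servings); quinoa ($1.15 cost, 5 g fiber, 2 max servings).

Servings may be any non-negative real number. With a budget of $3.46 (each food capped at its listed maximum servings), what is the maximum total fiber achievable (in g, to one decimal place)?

21.1 g

Fiber per dollar: whole-barley bread 6.667, sunflower seeds 6, tempeh 5.517, quinoa 4.348, broccoli 3.529.
Take 3 servings of whole-barley bread: spends $1.35, +9.0 g fiber (running total 9.0 g).
Take 2 servings of sunflower seeds: spends $1.00, +6.0 g fiber (running total 15.0 g).
Take 0.7655 servings of tempeh: spends $1.11, +6.1 g fiber (running total 21.1 g).
Greedy by best ratio exhausts the cost allowance optimally: 21.1 g.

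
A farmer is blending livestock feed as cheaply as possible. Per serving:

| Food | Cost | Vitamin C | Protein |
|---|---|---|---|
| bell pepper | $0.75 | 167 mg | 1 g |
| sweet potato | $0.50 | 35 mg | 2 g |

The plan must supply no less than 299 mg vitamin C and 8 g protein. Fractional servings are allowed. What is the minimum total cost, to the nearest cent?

An LP optimum is at a vertex; with two nutrient constraints at most two foods are used. Check each candidate.
bell pepper only: max(299/167, 8/1) = 8 servings → $6.00.
sweet potato only: max(299/35, 8/2) = 8.543 servings → $4.27.
bell pepper + sweet potato with both tight: 1.064 servings and 3.468 servings → $2.53.
Cheapest feasible corner: $2.53.

$2.53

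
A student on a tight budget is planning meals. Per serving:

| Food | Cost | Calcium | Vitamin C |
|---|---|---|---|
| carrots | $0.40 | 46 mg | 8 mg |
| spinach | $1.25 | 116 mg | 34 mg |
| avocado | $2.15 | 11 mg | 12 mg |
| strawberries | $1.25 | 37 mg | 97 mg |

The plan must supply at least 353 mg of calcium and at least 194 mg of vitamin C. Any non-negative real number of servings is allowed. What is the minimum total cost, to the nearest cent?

An LP optimum is at a vertex; with two nutrient constraints at most two foods are used. Check each candidate.
carrots only: max(353/46, 194/8) = 24.25 servings → $9.70.
spinach only: max(353/116, 194/34) = 5.706 servings → $7.13.
avocado only: max(353/11, 194/12) = 32.09 servings → $69.00.
strawberries only: max(353/37, 194/97) = 9.541 servings → $11.93.
carrots + spinach: intersection lies outside the first quadrant.
carrots + avocado with both tight: 4.53 servings and 13.15 servings → $30.08.
carrots + strawberries with both tight: 6.496 servings and 1.464 servings → $4.43.
spinach + avocado with both tight: 2.065 servings and 10.32 servings → $24.76.
spinach + strawberries with both tight: 2.708 servings and 1.051 servings → $4.70.
avocado + strawberries: the both-tight solution has a negative serving — not a feasible corner.
So the least-cost plan costs $4.43.

$4.43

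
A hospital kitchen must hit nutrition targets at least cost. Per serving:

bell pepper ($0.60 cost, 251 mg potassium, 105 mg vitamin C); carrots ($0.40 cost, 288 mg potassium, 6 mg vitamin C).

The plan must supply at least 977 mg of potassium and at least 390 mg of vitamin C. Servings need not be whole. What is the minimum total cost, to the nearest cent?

bell pepper only: max(977/251, 390/105) = 3.892 servings → $2.34.
carrots only: max(977/288, 390/6) = 65 servings → $26.00.
bell pepper + carrots with both tight: 3.705 servings and 0.1634 servings → $2.29.
Cheapest feasible corner: $2.29.

$2.29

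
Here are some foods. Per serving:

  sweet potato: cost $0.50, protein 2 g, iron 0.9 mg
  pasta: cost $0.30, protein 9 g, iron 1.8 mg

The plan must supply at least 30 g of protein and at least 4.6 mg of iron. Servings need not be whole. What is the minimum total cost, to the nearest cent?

The cheapest plan sits at a corner of the feasible region — with two constraints it uses at most two foods.
sweet potato only: max(30/2, 4.6/0.9) = 15 servings → $7.50.
pasta only: max(30/9, 4.6/1.8) = 3.333 servings → $1.00.
sweet potato + pasta with both targets exact would need a negative amount; discard.
The minimum over all feasible corners is $1.00.

$1.00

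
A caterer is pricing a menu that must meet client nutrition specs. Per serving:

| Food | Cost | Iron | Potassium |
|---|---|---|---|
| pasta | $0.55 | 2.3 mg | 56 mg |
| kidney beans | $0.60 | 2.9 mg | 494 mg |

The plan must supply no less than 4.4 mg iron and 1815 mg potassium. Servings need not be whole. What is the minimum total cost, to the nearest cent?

Two binding constraints pin down two serving amounts, so the optimal mix uses at most two foods. The candidates are each food alone (scaled to the tighter of iron/potassium) and each pair with both constraints tight.
pasta only: max(4.4/2.3, 1815/56) = 32.41 servings → $17.83.
kidney beans only: max(4.4/2.9, 1815/494) = 3.674 servings → $2.20.
pasta + kidney beans with both targets exact would need a negative amount; discard.
So the least-cost plan costs $2.20.

$2.20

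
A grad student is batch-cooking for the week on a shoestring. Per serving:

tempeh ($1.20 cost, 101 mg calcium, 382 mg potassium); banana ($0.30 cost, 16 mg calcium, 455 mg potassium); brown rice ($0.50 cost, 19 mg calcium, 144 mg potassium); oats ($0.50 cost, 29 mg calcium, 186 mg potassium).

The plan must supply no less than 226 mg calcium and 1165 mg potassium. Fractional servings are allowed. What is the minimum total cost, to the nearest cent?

$2.77

This is a tiny linear program; its minimum lies at a vertex of the feasible set. List the vertices and price them.
tempeh only: max(226/101, 1165/382) = 3.05 servings → $3.66.
banana only: max(226/16, 1165/455) = 14.12 servings → $4.24.
brown rice only: max(226/19, 1165/144) = 11.89 servings → $5.95.
oats only: max(226/29, 1165/186) = 7.793 servings → $3.90.
tempeh + banana with both tight: 2.113 servings and 0.7864 servings → $2.77.
tempeh + brown rice with both tight: 1.429 servings and 4.3 servings → $3.86.
tempeh + oats with both tight: 1.07 servings and 4.065 servings → $3.32.
banana + brown rice with both targets exact would need a negative amount; discard.
banana + oats: intersection lies outside the first quadrant.
brown rice + oats: the both-tight solution has a negative serving — not a feasible corner.
So the least-cost plan costs $2.77.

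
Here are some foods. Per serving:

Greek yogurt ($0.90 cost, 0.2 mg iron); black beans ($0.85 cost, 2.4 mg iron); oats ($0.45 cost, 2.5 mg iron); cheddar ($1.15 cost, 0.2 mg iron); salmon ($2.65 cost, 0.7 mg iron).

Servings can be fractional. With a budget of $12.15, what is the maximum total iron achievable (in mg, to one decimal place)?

Iron per dollar: oats 5.556, black beans 2.824, salmon 0.2642, Greek yogurt 0.2222, cheddar 0.1739.
With no serving limits, spend the whole cost allowance on oats: $12.15 / $0.45 × 2.5 mg = 67.5 mg.

67.5 mg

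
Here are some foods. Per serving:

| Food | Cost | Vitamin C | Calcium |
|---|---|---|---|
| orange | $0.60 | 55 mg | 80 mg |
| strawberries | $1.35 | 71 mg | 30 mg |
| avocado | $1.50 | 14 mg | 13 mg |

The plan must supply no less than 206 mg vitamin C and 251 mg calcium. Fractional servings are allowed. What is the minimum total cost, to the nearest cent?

Minimising a linear cost over {vitamin C ≥ 206, calcium ≥ 251, servings ≥ 0} — the optimum is at a vertex, using one or two foods.
orange only: max(206/55, 251/80) = 3.745 servings → $2.25.
strawberries only: max(206/71, 251/30) = 8.367 servings → $11.29.
avocado only: max(206/14, 251/13) = 19.31 servings → $28.96.
orange + strawberries with both tight: 2.889 servings and 0.6638 servings → $2.63.
orange + avocado with both tight: 2.064 servings and 6.605 servings → $11.15.
strawberries + avocado: the both-tight solution has a negative serving — not a feasible corner.
So the least-cost plan costs $2.25.

$2.25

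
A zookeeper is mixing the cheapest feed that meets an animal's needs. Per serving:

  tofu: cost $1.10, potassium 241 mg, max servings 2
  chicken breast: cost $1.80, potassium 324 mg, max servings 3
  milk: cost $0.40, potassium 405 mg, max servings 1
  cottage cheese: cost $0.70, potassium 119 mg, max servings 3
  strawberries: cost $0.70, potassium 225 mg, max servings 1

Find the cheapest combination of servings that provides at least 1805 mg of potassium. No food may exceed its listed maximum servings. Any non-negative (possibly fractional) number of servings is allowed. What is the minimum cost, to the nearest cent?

$7.15

Cost per mg of potassium: milk $0.0010, strawberries $0.0031, tofu $0.0046, chicken breast $0.0056, cottage cheese $0.0059.
Take 1 serving of milk: +405.0 mg potassium for $0.40 (total $0.40, still need 1400.0 mg).
Take 1 serving of strawberries: +225.0 mg potassium for $0.70 (total $1.10, still need 1175.0 mg).
Take 2 servings of tofu: +482.0 mg potassium for $2.20 (total $3.30, still need 693.0 mg).
Take 2.139 servings of chicken breast: +693.0 mg potassium for $3.85 (total $7.15, still need 0.0 mg).
Greedy by cheapest-per-mg is optimal for a single linear constraint, so the minimum cost is $7.15.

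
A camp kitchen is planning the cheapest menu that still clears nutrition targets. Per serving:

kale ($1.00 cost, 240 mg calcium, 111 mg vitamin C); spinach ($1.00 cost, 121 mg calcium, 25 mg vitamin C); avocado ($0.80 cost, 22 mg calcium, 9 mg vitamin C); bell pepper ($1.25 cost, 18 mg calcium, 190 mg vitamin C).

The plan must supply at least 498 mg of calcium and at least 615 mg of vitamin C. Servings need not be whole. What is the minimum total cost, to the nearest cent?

$4.56

With two linear requirements the optimum uses one or two foods; enumerate the corners.
kale only: max(498/240, 615/111) = 5.541 servings → $5.54.
spinach only: max(498/121, 615/25) = 24.6 servings → $24.60.
avocado only: max(498/22, 615/9) = 68.33 servings → $54.67.
bell pepper only: max(498/18, 615/190) = 27.67 servings → $34.58.
kale + spinach: the both-tight solution has a negative serving — not a feasible corner.
kale + avocado with both targets exact would need a negative amount; discard.
kale + bell pepper with both tight: 1.916 servings and 2.117 servings → $4.56.
spinach + avocado: intersection lies outside the first quadrant.
spinach + bell pepper with both tight: 3.707 servings and 2.749 servings → $7.14.
avocado + bell pepper with both tight: 20.79 servings and 2.252 servings → $19.45.
Cheapest feasible corner: $4.56.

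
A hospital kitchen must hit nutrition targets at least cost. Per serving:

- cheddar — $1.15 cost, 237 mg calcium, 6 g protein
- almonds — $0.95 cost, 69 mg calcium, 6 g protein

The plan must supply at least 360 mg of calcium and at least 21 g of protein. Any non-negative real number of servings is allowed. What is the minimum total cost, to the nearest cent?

$3.47

Two binding constraints pin down two serving amounts, so the optimal mix uses at most two foods. The candidates are each food alone (scaled to the tighter of calcium/protein) and each pair with both constraints tight.
cheddar only: max(360/237, 21/6) = 3.5 servings → $4.03.
almonds only: max(360/69, 21/6) = 5.217 servings → $4.96.
cheddar + almonds with both tight: 0.7054 servings and 2.795 servings → $3.47.
The minimum over all feasible corners is $3.47.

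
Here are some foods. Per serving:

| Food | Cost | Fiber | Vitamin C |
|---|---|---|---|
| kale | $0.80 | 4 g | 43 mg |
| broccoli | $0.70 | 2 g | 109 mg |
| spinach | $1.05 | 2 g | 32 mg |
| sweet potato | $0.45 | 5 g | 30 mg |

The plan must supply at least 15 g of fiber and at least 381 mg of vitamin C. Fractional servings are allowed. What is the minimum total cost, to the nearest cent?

kale only: max(15/4, 381/43) = 8.86 servings → $7.09.
broccoli only: max(15/2, 381/109) = 7.5 servings → $5.25.
spinach only: max(15/2, 381/32) = 11.91 servings → $12.50.
sweet potato only: max(15/5, 381/30) = 12.7 servings → $5.71.
kale + broccoli with both tight: 2.494 servings and 2.511 servings → $3.75.
kale + spinach: intersection lies outside the first quadrant.
kale + sweet potato with both targets exact would need a negative amount; discard.
broccoli + spinach with both tight: 1.831 servings and 5.669 servings → $7.23.
broccoli + sweet potato with both tight: 3 servings and 1.8 servings → $2.91.
spinach + sweet potato: the both-tight solution has a negative serving — not a feasible corner.
So the least-cost plan costs $2.91.

$2.91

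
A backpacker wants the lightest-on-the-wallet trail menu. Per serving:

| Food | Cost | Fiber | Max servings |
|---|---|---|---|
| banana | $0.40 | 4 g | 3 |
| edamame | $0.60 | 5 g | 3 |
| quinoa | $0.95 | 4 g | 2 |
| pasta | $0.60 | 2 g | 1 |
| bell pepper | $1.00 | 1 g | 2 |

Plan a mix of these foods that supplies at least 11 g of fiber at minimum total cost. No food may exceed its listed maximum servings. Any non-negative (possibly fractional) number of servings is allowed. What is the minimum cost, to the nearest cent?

Cost per g of fiber: banana $0.1000, edamame $0.1200, quinoa $0.2375, pasta $0.3000, bell pepper $1.0000.
Take 2.75 servings of banana: +11.0 g fiber for $1.10 (total $1.10, still need 0.0 g).
Filling from the cheapest source first is optimal under one linear minimum: $1.10.

$1.10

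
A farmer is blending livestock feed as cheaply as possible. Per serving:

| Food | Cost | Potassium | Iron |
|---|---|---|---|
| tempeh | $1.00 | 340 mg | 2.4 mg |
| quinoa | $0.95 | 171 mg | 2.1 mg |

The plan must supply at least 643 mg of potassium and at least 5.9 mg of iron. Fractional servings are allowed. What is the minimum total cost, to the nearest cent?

Check every corner: each single food scaled to meet both minima, and each pair solved so both constraints bind.
tempeh only: max(643/340, 5.9/2.4) = 2.458 servings → $2.46.
quinoa only: max(643/171, 5.9/2.1) = 3.76 servings → $3.57.
tempeh + quinoa with both tight: 1.125 servings and 1.524 servings → $2.57.
Cheapest feasible corner: $2.46.

$2.46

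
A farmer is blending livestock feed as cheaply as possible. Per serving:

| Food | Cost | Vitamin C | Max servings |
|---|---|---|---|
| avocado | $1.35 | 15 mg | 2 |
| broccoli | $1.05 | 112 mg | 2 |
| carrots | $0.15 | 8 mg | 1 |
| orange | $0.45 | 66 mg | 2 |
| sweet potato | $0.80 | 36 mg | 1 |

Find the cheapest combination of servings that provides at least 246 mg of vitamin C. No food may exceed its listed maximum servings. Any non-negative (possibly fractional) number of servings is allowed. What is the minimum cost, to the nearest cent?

$1.97

Cost per mg of vitamin C: orange $0.0068, broccoli $0.0094, carrots $0.0187, sweet potato $0.0222, avocado $0.0900.
Take 2 servings of orange: +132.0 mg vitamin C for $0.90 (total $0.90, still need 114.0 mg).
Take 1.018 servings of broccoli: +114.0 mg vitamin C for $1.07 (total $1.97, still need 0.0 mg).
Greedy by cheapest-per-mg is optimal for a single linear constraint, so the minimum cost is $1.97.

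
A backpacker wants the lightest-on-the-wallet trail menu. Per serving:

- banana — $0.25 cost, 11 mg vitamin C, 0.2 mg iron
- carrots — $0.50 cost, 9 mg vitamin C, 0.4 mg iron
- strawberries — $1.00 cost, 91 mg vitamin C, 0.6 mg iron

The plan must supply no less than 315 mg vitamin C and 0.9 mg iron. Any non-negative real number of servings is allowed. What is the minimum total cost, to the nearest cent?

$3.46

A basic optimal solution has at most two foods positive. Try each food alone and each pair with both targets met exactly.
banana only: max(315/11, 0.9/0.2) = 28.64 servings → $7.16.
carrots only: max(315/9, 0.9/0.4) = 35 servings → $17.50.
strawberries only: max(315/91, 0.9/0.6) = 3.462 servings → $3.46.
banana + carrots: the both-tight solution has a negative serving — not a feasible corner.
banana + strawberries with both targets exact would need a negative amount; discard.
carrots + strawberries with both targets exact would need a negative amount; discard.
So the least-cost plan costs $3.46.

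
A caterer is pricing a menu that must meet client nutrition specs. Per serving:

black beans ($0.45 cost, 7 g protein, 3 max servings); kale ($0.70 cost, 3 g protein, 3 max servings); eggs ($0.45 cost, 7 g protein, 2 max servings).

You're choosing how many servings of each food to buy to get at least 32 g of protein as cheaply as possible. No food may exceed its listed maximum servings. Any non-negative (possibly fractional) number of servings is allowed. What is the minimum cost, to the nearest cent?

Cost per g of protein: black beans $0.0643, eggs $0.0643, kale $0.2333.
Take 3 servings of black beans: +21.0 g protein for $1.35 (total $1.35, still need 11.0 g).
Take 1.571 servings of eggs: +11.0 g protein for $0.71 (total $2.06, still need 0.0 g).
Filling from the cheapest source first is optimal under one linear minimum: $2.06.

$2.06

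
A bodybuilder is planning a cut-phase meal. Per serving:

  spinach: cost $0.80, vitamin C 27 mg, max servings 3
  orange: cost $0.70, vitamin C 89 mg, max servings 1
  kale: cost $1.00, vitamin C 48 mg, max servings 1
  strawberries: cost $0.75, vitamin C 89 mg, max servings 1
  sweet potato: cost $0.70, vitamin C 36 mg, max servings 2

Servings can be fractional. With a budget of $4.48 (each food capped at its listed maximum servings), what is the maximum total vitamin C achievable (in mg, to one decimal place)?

Vitamin C per dollar: orange 127.1, strawberries 118.7, sweet potato 51.43, kale 48, spinach 33.75.
Take 1 serving of orange: spends $0.70, +89.0 mg vitamin C (running total 89.0 mg).
Take 1 serving of strawberries: spends $0.75, +89.0 mg vitamin C (running total 178.0 mg).
Take 2 servings of sweet potato: spends $1.40, +72.0 mg vitamin C (running total 250.0 mg).
Take 1 serving of kale: spends $1.00, +48.0 mg vitamin C (running total 298.0 mg).
Take 0.7875 servings of spinach: spends $0.63, +21.3 mg vitamin C (running total 319.3 mg).
Filling greedily by vitamin C-per-dollar is optimal for one linear limit, giving 319.3 mg.

319.3 mg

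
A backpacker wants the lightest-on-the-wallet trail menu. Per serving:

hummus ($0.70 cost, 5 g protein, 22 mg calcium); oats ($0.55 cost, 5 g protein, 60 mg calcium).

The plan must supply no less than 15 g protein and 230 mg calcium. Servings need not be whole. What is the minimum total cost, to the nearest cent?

With two linear requirements the optimum uses one or two foods; enumerate the corners.
hummus only: max(15/5, 230/22) = 10.45 servings → $7.32.
oats only: max(15/5, 230/60) = 3.833 servings → $2.11.
hummus + oats: the both-tight solution has a negative serving — not a feasible corner.
The minimum over all feasible corners is $2.11.

$2.11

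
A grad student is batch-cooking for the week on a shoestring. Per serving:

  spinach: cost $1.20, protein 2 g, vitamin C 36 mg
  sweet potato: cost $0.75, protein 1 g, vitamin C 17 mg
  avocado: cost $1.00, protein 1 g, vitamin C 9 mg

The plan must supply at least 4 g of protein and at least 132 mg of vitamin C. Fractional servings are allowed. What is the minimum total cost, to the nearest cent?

$4.40

Minimising a linear cost over {protein ≥ 4, vitamin C ≥ 132, servings ≥ 0} — the optimum is at a vertex, using one or two foods.
spinach only: max(4/2, 132/36) = 3.667 servings → $4.40.
sweet potato only: max(4/1, 132/17) = 7.765 servings → $5.82.
avocado only: max(4/1, 132/9) = 14.67 servings → $14.67.
spinach + sweet potato: intersection lies outside the first quadrant.
spinach + avocado: intersection lies outside the first quadrant.
sweet potato + avocado with both targets exact would need a negative amount; discard.
The minimum over all feasible corners is $4.40.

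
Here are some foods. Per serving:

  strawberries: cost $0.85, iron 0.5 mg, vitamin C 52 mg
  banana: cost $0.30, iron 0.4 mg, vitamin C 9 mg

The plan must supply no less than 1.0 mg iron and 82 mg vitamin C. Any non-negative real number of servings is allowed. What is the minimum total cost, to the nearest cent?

$1.44

At the optimum either one food covers both requirements or two foods hit both targets exactly; no other combination can be cheaper.
strawberries only: max(1.0/0.5, 82/52) = 2 servings → $1.70.
banana only: max(1.0/0.4, 82/9) = 9.111 servings → $2.73.
strawberries + banana with both tight: 1.46 servings and 0.6748 servings → $1.44.
The minimum over all feasible corners is $1.44.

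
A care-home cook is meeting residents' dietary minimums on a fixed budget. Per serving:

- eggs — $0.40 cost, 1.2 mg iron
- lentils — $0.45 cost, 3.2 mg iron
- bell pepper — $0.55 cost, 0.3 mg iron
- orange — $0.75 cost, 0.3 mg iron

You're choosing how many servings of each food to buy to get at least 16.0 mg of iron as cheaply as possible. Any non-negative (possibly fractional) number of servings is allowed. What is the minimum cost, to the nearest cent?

Cost per mg of iron: lentils $0.1406, eggs $0.3333, bell pepper $1.8333, orange $2.5000.
With no serving limits, use only lentils: 16.0 mg / 3.2 mg = 5 servings × $0.45 = $2.25.

$2.25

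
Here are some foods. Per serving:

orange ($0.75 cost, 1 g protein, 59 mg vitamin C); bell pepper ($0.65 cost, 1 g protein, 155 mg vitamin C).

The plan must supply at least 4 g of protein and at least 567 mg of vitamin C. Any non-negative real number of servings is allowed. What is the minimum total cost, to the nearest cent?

Two binding constraints pin down two serving amounts, so the optimal mix uses at most two foods. The candidates are each food alone (scaled to the tighter of protein/vitamin C) and each pair with both constraints tight.
orange only: max(4/1, 567/59) = 9.61 servings → $7.21.
bell pepper only: max(4/1, 567/155) = 4 servings → $2.60.
orange + bell pepper with both tight: 0.5521 servings and 3.448 servings → $2.66.
The minimum over all feasible corners is $2.60.

$2.60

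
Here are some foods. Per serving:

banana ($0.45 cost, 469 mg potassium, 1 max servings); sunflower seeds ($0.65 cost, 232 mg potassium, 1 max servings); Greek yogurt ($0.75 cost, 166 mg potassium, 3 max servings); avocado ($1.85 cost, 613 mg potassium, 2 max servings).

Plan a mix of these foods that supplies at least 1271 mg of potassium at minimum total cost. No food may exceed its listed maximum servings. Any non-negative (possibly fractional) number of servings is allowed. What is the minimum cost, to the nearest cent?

$2.82

Cost per mg of potassium: banana $0.0010, sunflower seeds $0.0028, avocado $0.0030, Greek yogurt $0.0045.
Take 1 serving of banana: +469.0 mg potassium for $0.45 (total $0.45, still need 802.0 mg).
Take 1 serving of sunflower seeds: +232.0 mg potassium for $0.65 (total $1.10, still need 570.0 mg).
Take 0.9299 servings of avocado: +570.0 mg potassium for $1.72 (total $2.82, still need 0.0 mg).
Greedy by cheapest-per-mg is optimal for a single linear constraint, so the minimum cost is $2.82.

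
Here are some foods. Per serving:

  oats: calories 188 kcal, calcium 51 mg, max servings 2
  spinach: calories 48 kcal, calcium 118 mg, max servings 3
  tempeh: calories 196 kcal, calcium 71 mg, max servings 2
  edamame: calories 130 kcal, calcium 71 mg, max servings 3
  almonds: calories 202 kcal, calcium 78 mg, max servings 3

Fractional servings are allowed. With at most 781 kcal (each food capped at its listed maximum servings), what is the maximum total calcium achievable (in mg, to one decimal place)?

662.4 mg

Calcium per kcal: spinach 2.458, edamame 0.5462, almonds 0.3861, tempeh 0.3622, oats 0.2713.
Take 3 servings of spinach: uses 144 kcal, +354.0 mg calcium (running total 354.0 mg).
Take 3 servings of edamame: uses 390 kcal, +213.0 mg calcium (running total 567.0 mg).
Take 1.223 servings of almonds: uses 247 kcal, +95.4 mg calcium (running total 662.4 mg).
Filling greedily by calcium-per-kcal is optimal for one linear limit, giving 662.4 mg.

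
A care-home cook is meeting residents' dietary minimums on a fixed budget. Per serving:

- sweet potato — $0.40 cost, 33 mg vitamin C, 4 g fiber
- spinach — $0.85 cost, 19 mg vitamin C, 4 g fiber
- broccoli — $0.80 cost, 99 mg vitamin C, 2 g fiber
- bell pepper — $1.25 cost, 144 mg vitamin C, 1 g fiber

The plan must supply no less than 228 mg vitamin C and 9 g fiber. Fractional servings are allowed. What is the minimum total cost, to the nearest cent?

sweet potato only: max(228/33, 9/4) = 6.909 servings → $2.76.
spinach only: max(228/19, 9/4) = 12 servings → $10.20.
broccoli only: max(228/99, 9/2) = 4.5 servings → $3.60.
bell pepper only: max(228/144, 9/1) = 9 servings → $11.25.
sweet potato + spinach with both targets exact would need a negative amount; discard.
sweet potato + broccoli with both tight: 1.318 servings and 1.864 servings → $2.02.
sweet potato + bell pepper with both tight: 1.967 servings and 1.133 servings → $2.20.
spinach + broccoli with both tight: 1.215 servings and 2.07 servings → $2.69.
spinach + bell pepper with both tight: 1.917 servings and 1.33 servings → $3.29.
broccoli + bell pepper: intersection lies outside the first quadrant.
Cheapest feasible corner: $2.02.

$2.02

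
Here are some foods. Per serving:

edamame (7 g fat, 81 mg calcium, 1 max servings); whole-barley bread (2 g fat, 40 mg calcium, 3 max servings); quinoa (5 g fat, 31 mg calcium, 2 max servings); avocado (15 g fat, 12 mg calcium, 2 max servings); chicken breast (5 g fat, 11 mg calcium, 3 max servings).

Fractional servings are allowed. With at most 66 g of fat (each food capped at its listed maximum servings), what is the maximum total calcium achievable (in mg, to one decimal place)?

Calcium per g fat: whole-barley bread 20, edamame 11.57, quinoa 6.2, chicken breast 2.2, avocado 0.8.
Take 3 servings of whole-barley bread: uses 6 g fat, +120.0 mg calcium (running total 120.0 mg).
Take 1 serving of edamame: uses 7 g fat, +81.0 mg calcium (running total 201.0 mg).
Take 2 servings of quinoa: uses 10 g fat, +62.0 mg calcium (running total 263.0 mg).
Take 3 servings of chicken breast: uses 15 g fat, +33.0 mg calcium (running total 296.0 mg).
Take 1.867 servings of avocado: uses 28 g fat, +22.4 mg calcium (running total 318.4 mg).
Filling greedily by calcium-per-g fat is optimal for one linear limit, giving 318.4 mg.

318.4 mg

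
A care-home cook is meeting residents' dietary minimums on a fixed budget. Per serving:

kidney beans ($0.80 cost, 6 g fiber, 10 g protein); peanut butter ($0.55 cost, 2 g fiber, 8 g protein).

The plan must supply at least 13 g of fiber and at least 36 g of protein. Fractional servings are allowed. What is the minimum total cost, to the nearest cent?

An LP optimum is at a vertex; with two nutrient constraints at most two foods are used. Check each candidate.
kidney beans only: max(13/6, 36/10) = 3.6 servings → $2.88.
peanut butter only: max(13/2, 36/8) = 6.5 servings → $3.58.
kidney beans + peanut butter with both tight: 1.143 servings and 3.071 servings → $2.60.
Cheapest feasible corner: $2.60.

$2.60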